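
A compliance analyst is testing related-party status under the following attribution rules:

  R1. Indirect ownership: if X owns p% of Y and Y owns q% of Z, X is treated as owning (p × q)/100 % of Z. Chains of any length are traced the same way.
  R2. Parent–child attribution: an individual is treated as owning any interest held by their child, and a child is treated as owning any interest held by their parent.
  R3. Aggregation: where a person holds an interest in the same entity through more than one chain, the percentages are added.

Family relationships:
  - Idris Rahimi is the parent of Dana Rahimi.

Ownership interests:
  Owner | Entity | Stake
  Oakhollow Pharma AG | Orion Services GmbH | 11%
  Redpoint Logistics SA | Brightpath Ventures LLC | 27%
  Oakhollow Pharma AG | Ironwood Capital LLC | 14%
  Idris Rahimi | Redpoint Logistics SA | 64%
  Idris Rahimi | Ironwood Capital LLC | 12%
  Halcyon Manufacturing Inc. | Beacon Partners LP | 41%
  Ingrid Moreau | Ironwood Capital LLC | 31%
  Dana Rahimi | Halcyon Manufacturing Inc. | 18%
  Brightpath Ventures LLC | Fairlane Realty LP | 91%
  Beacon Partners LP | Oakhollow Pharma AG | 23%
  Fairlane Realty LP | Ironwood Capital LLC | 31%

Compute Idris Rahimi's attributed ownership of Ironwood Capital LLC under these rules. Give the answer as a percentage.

17.112324%

By parent–child attribution (R2), Idris Rahimi is treated as owning Dana Rahimi's 18% interest in Halcyon Manufacturing Inc.
Chain via Redpoint Logistics SA → Brightpath Ventures LLC → Fairlane Realty LP (R1): 64% × 27% × 91% × 31% = 4.874688% of Ironwood Capital LLC.
Direct interest in Ironwood Capital LLC: 12%.
Chain via Halcyon Manufacturing Inc. → Beacon Partners LP → Oakhollow Pharma AG (R1): 18% × 41% × 23% × 14% = 0.237636% of Ironwood Capital LLC.
Aggregating (R3): 4.874688% + 12% + 0.237636% = 17.112324%.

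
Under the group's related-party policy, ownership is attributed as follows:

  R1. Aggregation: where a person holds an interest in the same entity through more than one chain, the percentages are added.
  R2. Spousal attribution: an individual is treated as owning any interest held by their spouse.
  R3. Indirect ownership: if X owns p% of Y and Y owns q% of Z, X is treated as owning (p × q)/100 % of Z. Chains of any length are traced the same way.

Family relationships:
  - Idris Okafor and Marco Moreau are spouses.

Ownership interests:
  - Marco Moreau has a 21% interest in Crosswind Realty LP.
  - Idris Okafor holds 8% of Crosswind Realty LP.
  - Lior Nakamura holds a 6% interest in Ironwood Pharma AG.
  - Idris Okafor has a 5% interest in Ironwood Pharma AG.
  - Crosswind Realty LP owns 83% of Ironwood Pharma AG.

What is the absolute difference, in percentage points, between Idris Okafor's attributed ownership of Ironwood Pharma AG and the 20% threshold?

9.07

By spousal attribution (R2), Idris Okafor is treated as also owning Marco Moreau's interest in Crosswind Realty LP, giving 8% + 21% = 29%.
Chain via Crosswind Realty LP (R3): 29% × 83% = 24.07% of Ironwood Pharma AG.
Direct interest in Ironwood Pharma AG: 5%.
Aggregating (R1): 24.07% + 5% = 29.07%.
29.07% exceeds the 20% threshold by 9.07 percentage points.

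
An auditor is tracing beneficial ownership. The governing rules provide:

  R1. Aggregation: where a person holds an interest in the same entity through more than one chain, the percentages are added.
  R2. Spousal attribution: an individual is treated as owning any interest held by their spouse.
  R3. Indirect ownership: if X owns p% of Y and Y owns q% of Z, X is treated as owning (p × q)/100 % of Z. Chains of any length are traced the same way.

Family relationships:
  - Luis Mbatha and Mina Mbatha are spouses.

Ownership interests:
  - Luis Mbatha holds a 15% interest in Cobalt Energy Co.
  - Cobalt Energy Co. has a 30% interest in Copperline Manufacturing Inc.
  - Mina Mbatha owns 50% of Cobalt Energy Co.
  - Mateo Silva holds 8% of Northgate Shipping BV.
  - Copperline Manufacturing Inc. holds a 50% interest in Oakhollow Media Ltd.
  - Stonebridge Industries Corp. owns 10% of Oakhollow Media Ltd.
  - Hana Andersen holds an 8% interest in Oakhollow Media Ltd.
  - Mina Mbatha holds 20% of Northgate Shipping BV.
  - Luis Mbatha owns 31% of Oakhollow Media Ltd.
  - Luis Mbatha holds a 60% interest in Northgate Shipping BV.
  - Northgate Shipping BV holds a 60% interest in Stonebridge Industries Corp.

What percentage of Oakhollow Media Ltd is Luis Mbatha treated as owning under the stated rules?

By spousal attribution (R2), Luis Mbatha is treated as also owning Mina Mbatha's interest in Northgate Shipping BV, giving 60% + 20% = 80%.
By spousal attribution (R2), Luis Mbatha is treated as also owning Mina Mbatha's interest in Cobalt Energy Co, giving 15% + 50% = 65%.
Chain via Northgate Shipping BV → Stonebridge Industries Corp. (R3): 80% × 60% × 10% = 4.8% of Oakhollow Media Ltd.
Chain via Cobalt Energy Co. → Copperline Manufacturing Inc. (R3): 65% × 30% × 50% = 9.75% of Oakhollow Media Ltd.
Direct interest in Oakhollow Media Ltd: 31%.
Aggregating (R1): 4.8% + 9.75% + 31% = 45.55%.

45.55%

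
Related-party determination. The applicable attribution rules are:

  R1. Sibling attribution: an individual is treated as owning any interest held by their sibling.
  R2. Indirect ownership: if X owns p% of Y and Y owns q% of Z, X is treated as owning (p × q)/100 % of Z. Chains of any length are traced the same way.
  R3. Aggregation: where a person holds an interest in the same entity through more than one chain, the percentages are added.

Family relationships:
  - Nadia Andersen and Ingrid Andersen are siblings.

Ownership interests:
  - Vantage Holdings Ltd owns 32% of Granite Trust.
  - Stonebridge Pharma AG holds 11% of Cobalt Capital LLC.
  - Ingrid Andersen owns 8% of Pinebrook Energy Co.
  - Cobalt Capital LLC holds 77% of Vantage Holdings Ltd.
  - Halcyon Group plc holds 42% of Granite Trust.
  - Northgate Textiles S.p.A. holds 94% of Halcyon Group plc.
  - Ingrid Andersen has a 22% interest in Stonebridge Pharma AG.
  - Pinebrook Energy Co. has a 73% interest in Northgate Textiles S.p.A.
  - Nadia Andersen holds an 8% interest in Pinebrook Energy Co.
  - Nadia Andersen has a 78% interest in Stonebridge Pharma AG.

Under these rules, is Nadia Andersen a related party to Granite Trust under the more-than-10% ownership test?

No

By sibling attribution (R1), Nadia Andersen is treated as also owning Ingrid Andersen's interest in Pinebrook Energy Co, giving 8% + 8% = 16%.
By sibling attribution (R1), Nadia Andersen is treated as also owning Ingrid Andersen's interest in Stonebridge Pharma AG, giving 78% + 22% = 100%.
Chain via Pinebrook Energy Co. → Northgate Textiles S.p.A. → Halcyon Group plc (R2): 16% × 73% × 94% × 42% = 4.611264% of Granite Trust.
Chain via Stonebridge Pharma AG → Cobalt Capital LLC → Vantage Holdings Ltd (R2): 100% × 11% × 77% × 32% = 2.7104% of Granite Trust.
Aggregating (R3): 4.611264% + 2.7104% = 7.321664%.
7.321664% does not exceed the 10% threshold, so Nadia is not a related party to Granite Trust.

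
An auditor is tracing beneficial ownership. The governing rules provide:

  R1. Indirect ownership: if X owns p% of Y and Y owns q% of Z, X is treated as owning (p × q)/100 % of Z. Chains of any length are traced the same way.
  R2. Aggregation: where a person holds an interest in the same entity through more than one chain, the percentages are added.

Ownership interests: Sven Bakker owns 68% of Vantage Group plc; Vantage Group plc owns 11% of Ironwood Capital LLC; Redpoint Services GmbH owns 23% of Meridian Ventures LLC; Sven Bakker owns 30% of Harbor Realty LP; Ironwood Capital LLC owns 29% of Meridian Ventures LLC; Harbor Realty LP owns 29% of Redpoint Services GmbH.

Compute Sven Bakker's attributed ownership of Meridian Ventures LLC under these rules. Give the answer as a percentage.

4.1702%

Chain via Vantage Group plc → Ironwood Capital LLC (R1): 68% × 11% × 29% = 2.1692% of Meridian Ventures LLC.
Chain via Harbor Realty LP → Redpoint Services GmbH (R1): 30% × 29% × 23% = 2.001% of Meridian Ventures LLC.
Aggregating (R2): 2.1692% + 2.001% = 4.1702%.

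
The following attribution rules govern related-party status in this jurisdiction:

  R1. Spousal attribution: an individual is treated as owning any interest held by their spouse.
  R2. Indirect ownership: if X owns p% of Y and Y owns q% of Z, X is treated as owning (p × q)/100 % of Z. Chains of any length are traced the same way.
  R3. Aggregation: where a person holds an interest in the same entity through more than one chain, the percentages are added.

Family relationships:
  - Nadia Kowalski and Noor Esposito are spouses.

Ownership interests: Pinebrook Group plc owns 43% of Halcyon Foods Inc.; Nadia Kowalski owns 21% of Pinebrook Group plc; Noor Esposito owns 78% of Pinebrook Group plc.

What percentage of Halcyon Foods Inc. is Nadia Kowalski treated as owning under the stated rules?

By spousal attribution (R1), Nadia Kowalski is treated as also owning Noor Esposito's interest in Pinebrook Group plc, giving 21% + 78% = 99%.
Chain via Pinebrook Group plc (R2): 99% × 43% = 42.57% of Halcyon Foods Inc.

42.57%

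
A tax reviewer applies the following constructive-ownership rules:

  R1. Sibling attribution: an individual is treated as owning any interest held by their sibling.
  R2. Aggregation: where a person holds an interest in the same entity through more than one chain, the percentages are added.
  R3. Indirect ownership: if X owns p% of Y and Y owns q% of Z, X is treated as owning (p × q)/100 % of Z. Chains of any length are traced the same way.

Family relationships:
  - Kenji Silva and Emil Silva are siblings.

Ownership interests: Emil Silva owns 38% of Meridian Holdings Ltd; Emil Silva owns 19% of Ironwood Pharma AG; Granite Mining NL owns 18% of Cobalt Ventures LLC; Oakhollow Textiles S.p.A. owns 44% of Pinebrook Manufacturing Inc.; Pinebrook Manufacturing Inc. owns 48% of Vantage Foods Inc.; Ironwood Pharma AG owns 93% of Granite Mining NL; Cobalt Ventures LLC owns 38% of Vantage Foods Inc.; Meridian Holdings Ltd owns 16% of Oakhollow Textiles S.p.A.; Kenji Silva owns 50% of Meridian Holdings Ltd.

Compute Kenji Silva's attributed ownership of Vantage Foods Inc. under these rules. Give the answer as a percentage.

By sibling attribution (R1), Kenji Silva is treated as also owning Emil Silva's interest in Meridian Holdings Ltd, giving 50% + 38% = 88%.
By sibling attribution (R1), Kenji Silva is treated as owning Emil Silva's 19% interest in Ironwood Pharma AG.
Chain via Meridian Holdings Ltd → Oakhollow Textiles S.p.A. → Pinebrook Manufacturing Inc. (R3): 88% × 16% × 44% × 48% = 2.973696% of Vantage Foods Inc.
Chain via Ironwood Pharma AG → Granite Mining NL → Cobalt Ventures LLC (R3): 19% × 93% × 18% × 38% = 1.208628% of Vantage Foods Inc.
Aggregating (R2): 2.973696% + 1.208628% = 4.182324%.

4.182324%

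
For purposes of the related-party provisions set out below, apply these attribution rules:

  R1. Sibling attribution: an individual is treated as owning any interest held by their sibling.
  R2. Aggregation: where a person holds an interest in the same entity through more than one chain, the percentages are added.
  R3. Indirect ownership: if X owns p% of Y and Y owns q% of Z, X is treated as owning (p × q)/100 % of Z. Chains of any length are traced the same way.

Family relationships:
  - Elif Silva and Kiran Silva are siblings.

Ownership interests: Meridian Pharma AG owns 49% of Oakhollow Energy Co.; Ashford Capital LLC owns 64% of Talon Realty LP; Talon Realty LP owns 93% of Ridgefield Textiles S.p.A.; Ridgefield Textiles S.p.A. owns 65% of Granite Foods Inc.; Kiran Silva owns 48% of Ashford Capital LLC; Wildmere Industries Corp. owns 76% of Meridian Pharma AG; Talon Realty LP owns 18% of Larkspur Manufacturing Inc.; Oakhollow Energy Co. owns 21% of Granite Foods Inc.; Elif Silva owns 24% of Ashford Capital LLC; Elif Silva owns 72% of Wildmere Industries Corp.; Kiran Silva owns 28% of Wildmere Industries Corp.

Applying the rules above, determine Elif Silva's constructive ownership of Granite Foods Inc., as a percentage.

By sibling attribution (R1), Elif Silva is treated as also owning Kiran Silva's interest in Wildmere Industries Corp, giving 72% + 28% = 100%.
By sibling attribution (R1), Elif Silva is treated as also owning Kiran Silva's interest in Ashford Capital LLC, giving 24% + 48% = 72%.
Chain via Wildmere Industries Corp. → Meridian Pharma AG → Oakhollow Energy Co. (R3): 100% × 76% × 49% × 21% = 7.8204% of Granite Foods Inc.
Chain via Ashford Capital LLC → Talon Realty LP → Ridgefield Textiles S.p.A. (R3): 72% × 64% × 93% × 65% = 27.85536% of Granite Foods Inc.
Aggregating (R2): 7.8204% + 27.85536% = 35.67576%.

35.67576%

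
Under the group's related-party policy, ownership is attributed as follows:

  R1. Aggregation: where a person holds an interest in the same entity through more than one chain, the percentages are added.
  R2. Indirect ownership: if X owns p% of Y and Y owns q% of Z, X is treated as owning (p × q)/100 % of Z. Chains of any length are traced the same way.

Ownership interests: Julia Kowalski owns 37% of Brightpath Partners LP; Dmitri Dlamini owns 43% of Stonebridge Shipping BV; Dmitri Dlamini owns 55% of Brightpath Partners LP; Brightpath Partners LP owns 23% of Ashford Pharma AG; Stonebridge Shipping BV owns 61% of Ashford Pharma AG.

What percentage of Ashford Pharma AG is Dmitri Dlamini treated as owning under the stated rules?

Chain via Stonebridge Shipping BV (R2): 43% × 61% = 26.23% of Ashford Pharma AG.
Chain via Brightpath Partners LP (R2): 55% × 23% = 12.65% of Ashford Pharma AG.
Aggregating (R1): 26.23% + 12.65% = 38.88%.

38.88%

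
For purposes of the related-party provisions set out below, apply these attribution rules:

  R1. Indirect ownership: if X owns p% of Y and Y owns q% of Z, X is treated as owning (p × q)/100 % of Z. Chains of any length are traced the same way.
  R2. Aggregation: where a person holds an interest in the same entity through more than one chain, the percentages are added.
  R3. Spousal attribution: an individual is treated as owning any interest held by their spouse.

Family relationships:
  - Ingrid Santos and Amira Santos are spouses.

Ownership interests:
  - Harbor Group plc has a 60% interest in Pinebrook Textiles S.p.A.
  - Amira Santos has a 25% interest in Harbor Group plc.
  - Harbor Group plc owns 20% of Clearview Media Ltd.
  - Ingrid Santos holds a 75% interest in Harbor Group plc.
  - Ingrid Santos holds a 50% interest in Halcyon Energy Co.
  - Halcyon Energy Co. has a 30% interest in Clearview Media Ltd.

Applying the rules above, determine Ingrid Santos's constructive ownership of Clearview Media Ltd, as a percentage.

35%

By spousal attribution (R3), Ingrid Santos is treated as also owning Amira Santos's interest in Harbor Group plc, giving 75% + 25% = 100%.
Chain via Halcyon Energy Co. (R1): 50% × 30% = 15% of Clearview Media Ltd.
Chain via Harbor Group plc (R1): 100% × 20% = 20% of Clearview Media Ltd.
Aggregating (R2): 15% + 20% = 35%.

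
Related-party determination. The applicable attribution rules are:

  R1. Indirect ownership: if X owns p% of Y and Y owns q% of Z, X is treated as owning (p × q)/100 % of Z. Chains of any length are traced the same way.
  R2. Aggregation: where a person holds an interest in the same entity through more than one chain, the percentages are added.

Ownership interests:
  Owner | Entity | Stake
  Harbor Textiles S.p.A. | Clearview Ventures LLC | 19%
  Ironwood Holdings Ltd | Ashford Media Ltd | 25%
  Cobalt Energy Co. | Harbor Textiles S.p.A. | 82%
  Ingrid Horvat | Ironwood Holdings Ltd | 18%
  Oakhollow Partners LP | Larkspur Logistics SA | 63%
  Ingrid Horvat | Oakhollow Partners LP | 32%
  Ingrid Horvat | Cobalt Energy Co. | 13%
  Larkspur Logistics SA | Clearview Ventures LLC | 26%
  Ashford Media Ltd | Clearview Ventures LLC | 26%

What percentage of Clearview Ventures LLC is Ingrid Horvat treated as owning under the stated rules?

Chain via Cobalt Energy Co. → Harbor Textiles S.p.A. (R1): 13% × 82% × 19% = 2.0254% of Clearview Ventures LLC.
Chain via Oakhollow Partners LP → Larkspur Logistics SA (R1): 32% × 63% × 26% = 5.2416% of Clearview Ventures LLC.
Chain via Ironwood Holdings Ltd → Ashford Media Ltd (R1): 18% × 25% × 26% = 1.17% of Clearview Ventures LLC.
Aggregating (R2): 2.0254% + 5.2416% + 1.17% = 8.437%.

8.437%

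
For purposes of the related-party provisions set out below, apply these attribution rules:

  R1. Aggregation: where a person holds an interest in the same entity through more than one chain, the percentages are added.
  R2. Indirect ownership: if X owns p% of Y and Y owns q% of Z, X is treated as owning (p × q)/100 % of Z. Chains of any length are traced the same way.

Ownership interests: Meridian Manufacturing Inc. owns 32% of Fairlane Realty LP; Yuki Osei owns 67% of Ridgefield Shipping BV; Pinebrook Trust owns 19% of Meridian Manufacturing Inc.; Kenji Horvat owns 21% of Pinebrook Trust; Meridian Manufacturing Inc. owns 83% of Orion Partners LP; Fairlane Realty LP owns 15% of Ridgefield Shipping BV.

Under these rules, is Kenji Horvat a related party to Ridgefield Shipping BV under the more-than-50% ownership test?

No

Chain via Pinebrook Trust → Meridian Manufacturing Inc. → Fairlane Realty LP (R2): 21% × 19% × 32% × 15% = 0.19152% of Ridgefield Shipping BV.
0.19152% does not exceed the 50% threshold, so Kenji is not a related party to Ridgefield Shipping BV.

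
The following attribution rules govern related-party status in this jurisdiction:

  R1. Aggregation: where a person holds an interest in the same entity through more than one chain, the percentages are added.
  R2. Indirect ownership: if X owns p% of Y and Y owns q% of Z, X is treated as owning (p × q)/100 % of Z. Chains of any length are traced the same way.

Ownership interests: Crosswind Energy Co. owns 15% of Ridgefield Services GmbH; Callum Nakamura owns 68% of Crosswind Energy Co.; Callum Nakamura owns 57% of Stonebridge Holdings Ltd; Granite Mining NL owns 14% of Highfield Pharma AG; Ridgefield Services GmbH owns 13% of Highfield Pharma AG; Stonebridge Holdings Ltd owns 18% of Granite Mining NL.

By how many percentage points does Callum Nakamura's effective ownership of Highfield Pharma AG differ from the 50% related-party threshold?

Chain via Crosswind Energy Co. → Ridgefield Services GmbH (R2): 68% × 15% × 13% = 1.326% of Highfield Pharma AG.
Chain via Stonebridge Holdings Ltd → Granite Mining NL (R2): 57% × 18% × 14% = 1.4364% of Highfield Pharma AG.
Aggregating (R1): 1.326% + 1.4364% = 2.7624%.
2.7624% falls short of the 50% threshold by 47.2376 percentage points.

47.2376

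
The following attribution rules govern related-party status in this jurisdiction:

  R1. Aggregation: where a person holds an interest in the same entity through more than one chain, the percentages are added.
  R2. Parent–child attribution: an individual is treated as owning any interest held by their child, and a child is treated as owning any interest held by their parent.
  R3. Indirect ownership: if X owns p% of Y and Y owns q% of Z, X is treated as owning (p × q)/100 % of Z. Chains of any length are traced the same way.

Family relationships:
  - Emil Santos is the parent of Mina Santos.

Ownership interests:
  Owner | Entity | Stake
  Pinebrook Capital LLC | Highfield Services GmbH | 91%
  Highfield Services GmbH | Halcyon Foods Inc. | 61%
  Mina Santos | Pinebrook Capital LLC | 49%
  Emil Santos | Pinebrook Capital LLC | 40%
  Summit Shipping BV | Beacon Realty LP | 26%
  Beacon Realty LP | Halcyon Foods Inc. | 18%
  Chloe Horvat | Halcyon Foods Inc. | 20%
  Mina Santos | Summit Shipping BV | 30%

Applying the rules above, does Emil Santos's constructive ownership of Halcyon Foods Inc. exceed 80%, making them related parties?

By parent–child attribution (R2), Emil Santos is treated as also owning Mina Santos's interest in Pinebrook Capital LLC, giving 40% + 49% = 89%.
By parent–child attribution (R2), Emil Santos is treated as owning Mina Santos's 30% interest in Summit Shipping BV.
Chain via Pinebrook Capital LLC → Highfield Services GmbH (R3): 89% × 91% × 61% = 49.4039% of Halcyon Foods Inc.
Chain via Summit Shipping BV → Beacon Realty LP (R3): 30% × 26% × 18% = 1.404% of Halcyon Foods Inc.
Aggregating (R1): 49.4039% + 1.404% = 50.8079%.
50.8079% does not exceed the 80% threshold, so Emil is not a related party to Halcyon Foods Inc.

No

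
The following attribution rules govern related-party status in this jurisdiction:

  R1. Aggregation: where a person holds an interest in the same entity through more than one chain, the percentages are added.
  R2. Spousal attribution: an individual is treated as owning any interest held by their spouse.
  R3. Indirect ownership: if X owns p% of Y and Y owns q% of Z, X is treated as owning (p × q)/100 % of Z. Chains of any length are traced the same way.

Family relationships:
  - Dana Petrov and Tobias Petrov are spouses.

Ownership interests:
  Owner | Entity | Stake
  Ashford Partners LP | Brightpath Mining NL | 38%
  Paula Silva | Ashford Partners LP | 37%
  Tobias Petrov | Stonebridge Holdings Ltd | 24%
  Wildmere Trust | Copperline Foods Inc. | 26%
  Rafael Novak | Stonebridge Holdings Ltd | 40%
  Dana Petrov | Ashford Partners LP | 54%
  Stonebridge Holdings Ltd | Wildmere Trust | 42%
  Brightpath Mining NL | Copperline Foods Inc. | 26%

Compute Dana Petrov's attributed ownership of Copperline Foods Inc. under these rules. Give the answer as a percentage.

7.956%

By spousal attribution (R2), Dana Petrov is treated as owning Tobias Petrov's 24% interest in Stonebridge Holdings Ltd.
Chain via Ashford Partners LP → Brightpath Mining NL (R3): 54% × 38% × 26% = 5.3352% of Copperline Foods Inc.
Chain via Stonebridge Holdings Ltd → Wildmere Trust (R3): 24% × 42% × 26% = 2.6208% of Copperline Foods Inc.
Aggregating (R1): 5.3352% + 2.6208% = 7.956%.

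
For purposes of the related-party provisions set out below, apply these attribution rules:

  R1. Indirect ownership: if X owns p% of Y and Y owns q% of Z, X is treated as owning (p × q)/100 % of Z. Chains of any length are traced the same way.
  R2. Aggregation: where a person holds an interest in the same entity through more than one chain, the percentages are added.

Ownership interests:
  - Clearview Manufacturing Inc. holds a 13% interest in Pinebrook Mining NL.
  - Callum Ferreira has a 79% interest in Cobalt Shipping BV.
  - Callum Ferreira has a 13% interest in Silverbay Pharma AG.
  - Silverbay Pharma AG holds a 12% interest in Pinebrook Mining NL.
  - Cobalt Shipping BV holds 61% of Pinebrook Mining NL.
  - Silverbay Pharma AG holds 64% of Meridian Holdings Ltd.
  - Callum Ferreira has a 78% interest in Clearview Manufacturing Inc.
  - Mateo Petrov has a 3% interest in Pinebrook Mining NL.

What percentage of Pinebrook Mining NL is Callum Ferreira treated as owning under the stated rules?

59.89%

Chain via Silverbay Pharma AG (R1): 13% × 12% = 1.56% of Pinebrook Mining NL.
Chain via Cobalt Shipping BV (R1): 79% × 61% = 48.19% of Pinebrook Mining NL.
Chain via Clearview Manufacturing Inc. (R1): 78% × 13% = 10.14% of Pinebrook Mining NL.
Aggregating (R2): 1.56% + 48.19% + 10.14% = 59.89%.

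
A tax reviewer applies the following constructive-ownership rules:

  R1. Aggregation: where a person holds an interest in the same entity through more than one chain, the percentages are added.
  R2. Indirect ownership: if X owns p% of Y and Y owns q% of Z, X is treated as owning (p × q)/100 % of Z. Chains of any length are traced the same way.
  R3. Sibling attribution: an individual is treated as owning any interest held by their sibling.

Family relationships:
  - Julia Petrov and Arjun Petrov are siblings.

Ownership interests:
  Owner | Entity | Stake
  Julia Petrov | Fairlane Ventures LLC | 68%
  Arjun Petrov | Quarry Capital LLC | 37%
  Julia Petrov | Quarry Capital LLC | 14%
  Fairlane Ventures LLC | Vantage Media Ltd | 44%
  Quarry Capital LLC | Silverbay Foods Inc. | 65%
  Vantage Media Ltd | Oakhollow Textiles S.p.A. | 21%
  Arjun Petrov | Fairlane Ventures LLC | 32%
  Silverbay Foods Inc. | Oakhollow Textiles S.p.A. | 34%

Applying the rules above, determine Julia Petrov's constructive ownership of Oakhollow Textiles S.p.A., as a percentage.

20.511%

By sibling attribution (R3), Julia Petrov is treated as also owning Arjun Petrov's interest in Quarry Capital LLC, giving 14% + 37% = 51%.
By sibling attribution (R3), Julia Petrov is treated as also owning Arjun Petrov's interest in Fairlane Ventures LLC, giving 68% + 32% = 100%.
Chain via Quarry Capital LLC → Silverbay Foods Inc. (R2): 51% × 65% × 34% = 11.271% of Oakhollow Textiles S.p.A.
Chain via Fairlane Ventures LLC → Vantage Media Ltd (R2): 100% × 44% × 21% = 9.24% of Oakhollow Textiles S.p.A.
Aggregating (R1): 11.271% + 9.24% = 20.511%.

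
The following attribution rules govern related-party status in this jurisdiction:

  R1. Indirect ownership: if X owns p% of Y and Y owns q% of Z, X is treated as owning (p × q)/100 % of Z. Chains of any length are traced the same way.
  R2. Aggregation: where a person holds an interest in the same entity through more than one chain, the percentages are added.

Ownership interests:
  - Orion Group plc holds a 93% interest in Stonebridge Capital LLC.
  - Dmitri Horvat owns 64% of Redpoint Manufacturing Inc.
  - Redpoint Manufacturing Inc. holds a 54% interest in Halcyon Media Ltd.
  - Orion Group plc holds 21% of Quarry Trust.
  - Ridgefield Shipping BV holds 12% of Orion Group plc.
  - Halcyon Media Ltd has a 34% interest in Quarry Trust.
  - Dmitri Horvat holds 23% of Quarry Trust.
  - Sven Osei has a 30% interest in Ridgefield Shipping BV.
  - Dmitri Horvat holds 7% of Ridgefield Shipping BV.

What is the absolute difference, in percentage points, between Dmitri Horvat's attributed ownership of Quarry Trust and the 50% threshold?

Chain via Ridgefield Shipping BV → Orion Group plc (R1): 7% × 12% × 21% = 0.1764% of Quarry Trust.
Chain via Redpoint Manufacturing Inc. → Halcyon Media Ltd (R1): 64% × 54% × 34% = 11.7504% of Quarry Trust.
Direct interest in Quarry Trust: 23%.
Aggregating (R2): 0.1764% + 11.7504% + 23% = 34.9268%.
34.9268% falls short of the 50% threshold by 15.0732 percentage points.

15.0732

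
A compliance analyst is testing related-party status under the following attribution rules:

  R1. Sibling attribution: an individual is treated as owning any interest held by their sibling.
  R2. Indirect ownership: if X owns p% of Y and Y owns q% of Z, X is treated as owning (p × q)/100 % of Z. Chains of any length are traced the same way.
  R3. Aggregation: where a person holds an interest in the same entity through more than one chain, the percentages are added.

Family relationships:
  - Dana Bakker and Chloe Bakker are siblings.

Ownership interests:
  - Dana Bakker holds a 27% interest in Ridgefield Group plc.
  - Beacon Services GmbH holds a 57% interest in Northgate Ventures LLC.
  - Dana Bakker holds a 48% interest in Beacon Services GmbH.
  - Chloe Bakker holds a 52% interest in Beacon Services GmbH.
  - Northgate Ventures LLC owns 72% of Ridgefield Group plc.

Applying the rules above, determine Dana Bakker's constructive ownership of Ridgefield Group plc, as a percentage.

By sibling attribution (R1), Dana Bakker is treated as also owning Chloe Bakker's interest in Beacon Services GmbH, giving 48% + 52% = 100%.
Chain via Beacon Services GmbH → Northgate Ventures LLC (R2): 100% × 57% × 72% = 41.04% of Ridgefield Group plc.
Direct interest in Ridgefield Group plc: 27%.
Aggregating (R3): 41.04% + 27% = 68.04%.

68.04%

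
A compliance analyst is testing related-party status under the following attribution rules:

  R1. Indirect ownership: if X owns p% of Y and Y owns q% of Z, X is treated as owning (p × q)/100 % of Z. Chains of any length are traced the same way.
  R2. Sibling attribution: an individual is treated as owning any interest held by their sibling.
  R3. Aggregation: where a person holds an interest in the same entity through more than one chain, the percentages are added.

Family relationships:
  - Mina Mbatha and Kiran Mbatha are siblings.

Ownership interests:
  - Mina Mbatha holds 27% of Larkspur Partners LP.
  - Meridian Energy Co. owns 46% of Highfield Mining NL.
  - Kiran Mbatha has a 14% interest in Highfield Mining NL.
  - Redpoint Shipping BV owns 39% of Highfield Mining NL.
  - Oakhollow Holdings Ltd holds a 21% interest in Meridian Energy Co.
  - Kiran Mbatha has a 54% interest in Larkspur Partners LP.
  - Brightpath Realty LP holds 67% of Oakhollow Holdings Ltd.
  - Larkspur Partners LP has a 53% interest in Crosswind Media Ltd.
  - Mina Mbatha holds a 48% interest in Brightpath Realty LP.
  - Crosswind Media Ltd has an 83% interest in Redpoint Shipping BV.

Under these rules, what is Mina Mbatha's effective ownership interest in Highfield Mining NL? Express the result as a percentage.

By sibling attribution (R2), Mina Mbatha is treated as also owning Kiran Mbatha's interest in Larkspur Partners LP, giving 27% + 54% = 81%.
By sibling attribution (R2), Mina Mbatha is treated as owning Kiran Mbatha's 14% interest in Highfield Mining NL.
Chain via Brightpath Realty LP → Oakhollow Holdings Ltd → Meridian Energy Co. (R1): 48% × 67% × 21% × 46% = 3.106656% of Highfield Mining NL.
Chain via Larkspur Partners LP → Crosswind Media Ltd → Redpoint Shipping BV (R1): 81% × 53% × 83% × 39% = 13.896441% of Highfield Mining NL.
Direct interest in Highfield Mining NL: 14%.
Aggregating (R3): 3.106656% + 13.896441% + 14% = 31.003097%.

31.003097%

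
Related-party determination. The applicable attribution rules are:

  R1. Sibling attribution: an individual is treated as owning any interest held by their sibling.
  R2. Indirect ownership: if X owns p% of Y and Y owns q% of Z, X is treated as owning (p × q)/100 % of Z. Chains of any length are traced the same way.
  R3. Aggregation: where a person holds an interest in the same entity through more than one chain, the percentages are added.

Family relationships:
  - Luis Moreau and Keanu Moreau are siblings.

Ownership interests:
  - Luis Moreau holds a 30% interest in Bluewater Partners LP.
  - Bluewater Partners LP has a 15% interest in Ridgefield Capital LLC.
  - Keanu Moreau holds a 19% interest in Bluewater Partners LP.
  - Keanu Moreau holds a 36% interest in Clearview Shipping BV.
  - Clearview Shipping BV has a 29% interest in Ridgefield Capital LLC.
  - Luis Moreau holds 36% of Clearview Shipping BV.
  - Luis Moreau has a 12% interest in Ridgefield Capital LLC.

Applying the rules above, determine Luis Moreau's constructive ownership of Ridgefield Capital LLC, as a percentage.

By sibling attribution (R1), Luis Moreau is treated as also owning Keanu Moreau's interest in Clearview Shipping BV, giving 36% + 36% = 72%.
By sibling attribution (R1), Luis Moreau is treated as also owning Keanu Moreau's interest in Bluewater Partners LP, giving 30% + 19% = 49%.
Chain via Clearview Shipping BV (R2): 72% × 29% = 20.88% of Ridgefield Capital LLC.
Chain via Bluewater Partners LP (R2): 49% × 15% = 7.35% of Ridgefield Capital LLC.
Direct interest in Ridgefield Capital LLC: 12%.
Aggregating (R3): 20.88% + 7.35% + 12% = 40.23%.

40.23%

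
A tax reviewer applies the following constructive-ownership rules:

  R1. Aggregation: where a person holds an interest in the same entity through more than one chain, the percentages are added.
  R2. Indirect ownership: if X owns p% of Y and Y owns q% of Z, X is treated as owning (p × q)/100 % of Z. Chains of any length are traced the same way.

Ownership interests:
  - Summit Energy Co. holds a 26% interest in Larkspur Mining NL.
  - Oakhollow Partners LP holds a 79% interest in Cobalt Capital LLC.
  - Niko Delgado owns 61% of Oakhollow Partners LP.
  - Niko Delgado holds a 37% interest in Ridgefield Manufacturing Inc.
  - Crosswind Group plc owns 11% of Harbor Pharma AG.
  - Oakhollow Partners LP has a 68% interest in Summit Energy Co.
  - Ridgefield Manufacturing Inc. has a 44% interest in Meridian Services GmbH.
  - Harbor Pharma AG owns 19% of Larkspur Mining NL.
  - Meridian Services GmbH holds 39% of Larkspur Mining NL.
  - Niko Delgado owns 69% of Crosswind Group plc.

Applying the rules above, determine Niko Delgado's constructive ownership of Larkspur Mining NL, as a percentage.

Chain via Oakhollow Partners LP → Summit Energy Co. (R2): 61% × 68% × 26% = 10.7848% of Larkspur Mining NL.
Chain via Ridgefield Manufacturing Inc. → Meridian Services GmbH (R2): 37% × 44% × 39% = 6.3492% of Larkspur Mining NL.
Chain via Crosswind Group plc → Harbor Pharma AG (R2): 69% × 11% × 19% = 1.4421% of Larkspur Mining NL.
Aggregating (R1): 10.7848% + 6.3492% + 1.4421% = 18.5761%.

18.5761%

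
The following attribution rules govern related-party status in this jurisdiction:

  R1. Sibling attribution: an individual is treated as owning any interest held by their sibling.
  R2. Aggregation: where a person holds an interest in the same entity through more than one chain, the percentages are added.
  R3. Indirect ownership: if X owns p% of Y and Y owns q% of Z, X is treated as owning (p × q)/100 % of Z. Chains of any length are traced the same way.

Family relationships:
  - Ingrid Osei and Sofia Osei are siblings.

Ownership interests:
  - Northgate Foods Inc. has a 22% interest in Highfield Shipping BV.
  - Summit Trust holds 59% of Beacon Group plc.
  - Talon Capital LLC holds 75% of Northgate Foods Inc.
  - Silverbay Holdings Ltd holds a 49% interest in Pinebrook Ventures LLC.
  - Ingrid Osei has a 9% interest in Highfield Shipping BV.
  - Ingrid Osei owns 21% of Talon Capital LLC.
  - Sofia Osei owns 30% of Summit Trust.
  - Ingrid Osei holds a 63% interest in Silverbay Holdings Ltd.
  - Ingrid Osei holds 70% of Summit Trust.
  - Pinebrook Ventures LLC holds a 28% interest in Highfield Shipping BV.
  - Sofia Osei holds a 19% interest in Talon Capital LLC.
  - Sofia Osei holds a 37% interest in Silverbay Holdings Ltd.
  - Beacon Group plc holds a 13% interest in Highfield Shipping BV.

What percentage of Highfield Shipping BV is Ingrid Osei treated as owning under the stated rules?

36.99%

By sibling attribution (R1), Ingrid Osei is treated as also owning Sofia Osei's interest in Silverbay Holdings Ltd, giving 63% + 37% = 100%.
By sibling attribution (R1), Ingrid Osei is treated as also owning Sofia Osei's interest in Talon Capital LLC, giving 21% + 19% = 40%.
By sibling attribution (R1), Ingrid Osei is treated as also owning Sofia Osei's interest in Summit Trust, giving 70% + 30% = 100%.
Chain via Silverbay Holdings Ltd → Pinebrook Ventures LLC (R3): 100% × 49% × 28% = 13.72% of Highfield Shipping BV.
Chain via Talon Capital LLC → Northgate Foods Inc. (R3): 40% × 75% × 22% = 6.6% of Highfield Shipping BV.
Chain via Summit Trust → Beacon Group plc (R3): 100% × 59% × 13% = 7.67% of Highfield Shipping BV.
Direct interest in Highfield Shipping BV: 9%.
Aggregating (R2): 13.72% + 6.6% + 7.67% + 9% = 36.99%.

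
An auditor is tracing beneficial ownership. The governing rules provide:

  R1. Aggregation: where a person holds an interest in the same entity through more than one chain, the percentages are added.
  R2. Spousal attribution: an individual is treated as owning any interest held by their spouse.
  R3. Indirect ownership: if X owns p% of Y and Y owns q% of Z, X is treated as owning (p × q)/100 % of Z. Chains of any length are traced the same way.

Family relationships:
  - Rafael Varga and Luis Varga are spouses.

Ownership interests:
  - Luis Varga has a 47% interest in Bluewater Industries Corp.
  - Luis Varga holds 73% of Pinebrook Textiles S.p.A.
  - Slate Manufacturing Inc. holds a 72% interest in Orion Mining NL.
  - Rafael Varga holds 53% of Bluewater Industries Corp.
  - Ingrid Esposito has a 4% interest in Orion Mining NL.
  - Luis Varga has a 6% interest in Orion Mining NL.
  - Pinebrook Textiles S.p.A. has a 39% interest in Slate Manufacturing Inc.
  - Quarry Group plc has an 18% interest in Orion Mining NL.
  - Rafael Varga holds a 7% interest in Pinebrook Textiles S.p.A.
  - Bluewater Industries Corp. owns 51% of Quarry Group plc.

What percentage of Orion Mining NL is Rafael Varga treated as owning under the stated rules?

By spousal attribution (R2), Rafael Varga is treated as also owning Luis Varga's interest in Bluewater Industries Corp, giving 53% + 47% = 100%.
By spousal attribution (R2), Rafael Varga is treated as also owning Luis Varga's interest in Pinebrook Textiles S.p.A, giving 7% + 73% = 80%.
By spousal attribution (R2), Rafael Varga is treated as owning Luis Varga's 6% interest in Orion Mining NL.
Chain via Bluewater Industries Corp. → Quarry Group plc (R3): 100% × 51% × 18% = 9.18% of Orion Mining NL.
Chain via Pinebrook Textiles S.p.A. → Slate Manufacturing Inc. (R3): 80% × 39% × 72% = 22.464% of Orion Mining NL.
Direct interest in Orion Mining NL: 6%.
Aggregating (R1): 9.18% + 22.464% + 6% = 37.644%.

37.644%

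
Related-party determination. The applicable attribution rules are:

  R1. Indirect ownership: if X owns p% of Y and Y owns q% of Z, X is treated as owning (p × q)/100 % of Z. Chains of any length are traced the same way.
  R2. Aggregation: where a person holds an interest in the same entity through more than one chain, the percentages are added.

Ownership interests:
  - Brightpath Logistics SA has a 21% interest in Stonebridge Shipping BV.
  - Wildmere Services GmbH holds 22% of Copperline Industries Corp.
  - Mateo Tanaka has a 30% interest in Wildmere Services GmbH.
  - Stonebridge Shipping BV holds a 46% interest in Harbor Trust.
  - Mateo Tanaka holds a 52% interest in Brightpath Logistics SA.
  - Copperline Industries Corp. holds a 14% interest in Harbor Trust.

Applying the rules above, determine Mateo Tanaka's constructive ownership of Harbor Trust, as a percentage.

5.9472%

Chain via Wildmere Services GmbH → Copperline Industries Corp. (R1): 30% × 22% × 14% = 0.924% of Harbor Trust.
Chain via Brightpath Logistics SA → Stonebridge Shipping BV (R1): 52% × 21% × 46% = 5.0232% of Harbor Trust.
Aggregating (R2): 0.924% + 5.0232% = 5.9472%.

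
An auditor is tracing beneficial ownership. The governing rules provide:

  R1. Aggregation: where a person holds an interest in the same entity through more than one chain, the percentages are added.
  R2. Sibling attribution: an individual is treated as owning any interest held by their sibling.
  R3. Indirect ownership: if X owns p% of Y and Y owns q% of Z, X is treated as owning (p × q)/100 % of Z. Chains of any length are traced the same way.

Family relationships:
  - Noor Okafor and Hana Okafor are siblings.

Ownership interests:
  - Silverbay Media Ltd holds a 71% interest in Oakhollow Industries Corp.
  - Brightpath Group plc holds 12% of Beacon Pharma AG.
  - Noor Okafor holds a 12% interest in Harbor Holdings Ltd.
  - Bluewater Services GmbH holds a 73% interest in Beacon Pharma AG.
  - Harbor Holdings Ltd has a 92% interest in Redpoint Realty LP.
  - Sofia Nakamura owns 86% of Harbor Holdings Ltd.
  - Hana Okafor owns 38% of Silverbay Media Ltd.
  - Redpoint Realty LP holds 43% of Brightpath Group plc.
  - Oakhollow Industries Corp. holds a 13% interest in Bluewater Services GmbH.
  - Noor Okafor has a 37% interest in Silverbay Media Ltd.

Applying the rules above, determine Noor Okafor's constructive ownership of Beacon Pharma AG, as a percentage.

By sibling attribution (R2), Noor Okafor is treated as also owning Hana Okafor's interest in Silverbay Media Ltd, giving 37% + 38% = 75%.
Chain via Silverbay Media Ltd → Oakhollow Industries Corp. → Bluewater Services GmbH (R3): 75% × 71% × 13% × 73% = 5.053425% of Beacon Pharma AG.
Chain via Harbor Holdings Ltd → Redpoint Realty LP → Brightpath Group plc (R3): 12% × 92% × 43% × 12% = 0.569664% of Beacon Pharma AG.
Aggregating (R1): 5.053425% + 0.569664% = 5.623089%.

5.623089%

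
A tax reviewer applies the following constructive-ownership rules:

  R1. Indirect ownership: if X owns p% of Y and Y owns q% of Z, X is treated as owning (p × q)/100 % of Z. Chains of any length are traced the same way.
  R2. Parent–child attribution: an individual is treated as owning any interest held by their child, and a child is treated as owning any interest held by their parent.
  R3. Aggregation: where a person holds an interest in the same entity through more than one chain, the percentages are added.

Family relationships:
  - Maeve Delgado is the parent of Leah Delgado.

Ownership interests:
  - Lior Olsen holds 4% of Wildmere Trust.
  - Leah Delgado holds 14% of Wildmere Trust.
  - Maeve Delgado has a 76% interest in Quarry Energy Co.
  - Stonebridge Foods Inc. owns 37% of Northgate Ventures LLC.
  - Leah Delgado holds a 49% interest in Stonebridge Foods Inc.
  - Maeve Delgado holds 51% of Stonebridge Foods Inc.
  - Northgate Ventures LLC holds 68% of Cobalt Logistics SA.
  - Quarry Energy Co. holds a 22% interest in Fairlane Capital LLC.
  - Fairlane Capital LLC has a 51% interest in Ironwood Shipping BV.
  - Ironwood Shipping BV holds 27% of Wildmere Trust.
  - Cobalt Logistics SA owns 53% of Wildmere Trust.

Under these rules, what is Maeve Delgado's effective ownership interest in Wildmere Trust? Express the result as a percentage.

By parent–child attribution (R2), Maeve Delgado is treated as also owning Leah Delgado's interest in Stonebridge Foods Inc, giving 51% + 49% = 100%.
By parent–child attribution (R2), Maeve Delgado is treated as owning Leah Delgado's 14% interest in Wildmere Trust.
Chain via Stonebridge Foods Inc. → Northgate Ventures LLC → Cobalt Logistics SA (R1): 100% × 37% × 68% × 53% = 13.3348% of Wildmere Trust.
Chain via Quarry Energy Co. → Fairlane Capital LLC → Ironwood Shipping BV (R1): 76% × 22% × 51% × 27% = 2.302344% of Wildmere Trust.
Direct interest in Wildmere Trust: 14%.
Aggregating (R3): 13.3348% + 2.302344% + 14% = 29.637144%.

29.637144%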